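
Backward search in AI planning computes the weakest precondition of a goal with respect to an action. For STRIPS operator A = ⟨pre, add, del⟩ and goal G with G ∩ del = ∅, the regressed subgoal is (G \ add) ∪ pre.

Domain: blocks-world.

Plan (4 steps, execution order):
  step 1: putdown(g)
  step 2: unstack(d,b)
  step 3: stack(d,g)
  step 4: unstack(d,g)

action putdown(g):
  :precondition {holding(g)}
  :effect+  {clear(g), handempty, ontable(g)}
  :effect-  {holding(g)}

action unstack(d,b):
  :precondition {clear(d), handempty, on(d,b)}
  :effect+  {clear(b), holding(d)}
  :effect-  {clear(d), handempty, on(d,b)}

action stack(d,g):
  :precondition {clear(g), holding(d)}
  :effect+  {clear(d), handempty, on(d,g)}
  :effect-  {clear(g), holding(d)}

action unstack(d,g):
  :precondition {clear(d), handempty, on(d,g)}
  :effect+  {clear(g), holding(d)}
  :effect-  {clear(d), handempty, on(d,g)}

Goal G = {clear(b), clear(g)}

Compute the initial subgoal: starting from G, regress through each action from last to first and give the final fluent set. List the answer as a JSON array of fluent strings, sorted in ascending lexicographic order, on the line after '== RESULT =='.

Work backward from the goal:
  through step 4 (unstack(d,g)): drop {clear(g)}, keep {clear(b)}, require {clear(d), handempty, on(d,g)}
    → {clear(b), clear(d), handempty, on(d,g)}
  through step 3 (stack(d,g)): drop {clear(d), handempty, on(d,g)}, keep {clear(b)}, require {clear(g), holding(d)}
    → {clear(b), clear(g), holding(d)}
  through step 2 (unstack(d,b)): drop {clear(b), holding(d)}, keep {clear(g)}, require {clear(d), handempty, on(d,b)}
    → {clear(d), clear(g), handempty, on(d,b)}
  through step 1 (putdown(g)): drop {clear(g), handempty}, keep {clear(d), on(d,b)}, require {holding(g)}
    → {clear(d), holding(g), on(d,b)}

== RESULT ==
["clear(d)", "holding(g)", "on(d,b)"]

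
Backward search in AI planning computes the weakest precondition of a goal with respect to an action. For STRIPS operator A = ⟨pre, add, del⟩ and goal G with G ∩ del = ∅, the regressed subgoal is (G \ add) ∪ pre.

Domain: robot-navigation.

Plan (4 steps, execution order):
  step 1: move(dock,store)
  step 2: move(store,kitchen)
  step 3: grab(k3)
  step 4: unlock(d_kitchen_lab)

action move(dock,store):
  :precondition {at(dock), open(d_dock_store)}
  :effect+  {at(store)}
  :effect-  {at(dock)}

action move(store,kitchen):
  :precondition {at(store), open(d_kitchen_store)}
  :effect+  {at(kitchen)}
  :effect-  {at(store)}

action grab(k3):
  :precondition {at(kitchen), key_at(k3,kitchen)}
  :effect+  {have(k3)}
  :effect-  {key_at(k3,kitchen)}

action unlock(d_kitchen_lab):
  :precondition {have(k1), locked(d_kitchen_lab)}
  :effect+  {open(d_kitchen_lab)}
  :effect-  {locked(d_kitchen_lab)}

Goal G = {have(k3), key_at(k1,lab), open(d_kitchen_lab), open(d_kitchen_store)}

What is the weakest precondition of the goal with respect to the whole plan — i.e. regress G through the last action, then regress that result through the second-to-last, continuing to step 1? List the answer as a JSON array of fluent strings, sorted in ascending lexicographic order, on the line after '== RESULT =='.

Work backward from the goal:
  through step 4 (unlock(d_kitchen_lab)): drop {open(d_kitchen_lab)}, keep {have(k3), key_at(k1,lab), open(d_kitchen_store)}, require {have(k1), locked(d_kitchen_lab)}
    → {have(k1), have(k3), key_at(k1,lab), locked(d_kitchen_lab), open(d_kitchen_store)}
  through step 3 (grab(k3)): drop {have(k3)}, keep {have(k1), key_at(k1,lab), locked(d_kitchen_lab), open(d_kitchen_store)}, require {at(kitchen), key_at(k3,kitchen)}
    → {at(kitchen), have(k1), key_at(k1,lab), key_at(k3,kitchen), locked(d_kitchen_lab), open(d_kitchen_store)}
  through step 2 (move(store,kitchen)): drop {at(kitchen)}, keep {have(k1), key_at(k1,lab), key_at(k3,kitchen), locked(d_kitchen_lab), open(d_kitchen_store)}, require {at(store), open(d_kitchen_store)}
    → {at(store), have(k1), key_at(k1,lab), key_at(k3,kitchen), locked(d_kitchen_lab), open(d_kitchen_store)}
  through step 1 (move(dock,store)): drop {at(store)}, keep {have(k1), key_at(k1,lab), key_at(k3,kitchen), locked(d_kitchen_lab), open(d_kitchen_store)}, require {at(dock), open(d_dock_store)}
    → {at(dock), have(k1), key_at(k1,lab), key_at(k3,kitchen), locked(d_kitchen_lab), open(d_dock_store), open(d_kitchen_store)}

== RESULT ==
["at(dock)", "have(k1)", "key_at(k1,lab)", "key_at(k3,kitchen)", "locked(d_kitchen_lab)", "open(d_dock_store)", "open(d_kitchen_store)"]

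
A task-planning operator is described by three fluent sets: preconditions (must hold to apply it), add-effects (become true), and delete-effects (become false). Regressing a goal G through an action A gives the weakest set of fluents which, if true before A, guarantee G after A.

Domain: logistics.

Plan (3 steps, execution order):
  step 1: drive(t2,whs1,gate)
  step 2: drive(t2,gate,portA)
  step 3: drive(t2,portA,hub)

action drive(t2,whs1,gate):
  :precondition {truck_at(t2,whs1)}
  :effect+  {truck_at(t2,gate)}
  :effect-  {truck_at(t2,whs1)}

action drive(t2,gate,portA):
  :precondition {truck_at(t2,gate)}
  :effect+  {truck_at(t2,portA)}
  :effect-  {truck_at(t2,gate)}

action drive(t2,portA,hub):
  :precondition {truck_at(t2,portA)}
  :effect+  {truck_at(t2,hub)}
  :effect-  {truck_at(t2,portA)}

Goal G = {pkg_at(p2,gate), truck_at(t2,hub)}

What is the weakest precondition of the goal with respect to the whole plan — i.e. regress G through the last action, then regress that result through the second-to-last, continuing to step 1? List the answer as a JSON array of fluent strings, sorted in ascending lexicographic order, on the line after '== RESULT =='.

Work backward from the goal:
  through step 3 (drive(t2,portA,hub)): drop {truck_at(t2,hub)}, keep {pkg_at(p2,gate)}, require {truck_at(t2,portA)}
    → {pkg_at(p2,gate), truck_at(t2,portA)}
  through step 2 (drive(t2,gate,portA)): drop {truck_at(t2,portA)}, keep {pkg_at(p2,gate)}, require {truck_at(t2,gate)}
    → {pkg_at(p2,gate), truck_at(t2,gate)}
  through step 1 (drive(t2,whs1,gate)): drop {truck_at(t2,gate)}, keep {pkg_at(p2,gate)}, require {truck_at(t2,whs1)}
    → {pkg_at(p2,gate), truck_at(t2,whs1)}

== RESULT ==
["pkg_at(p2,gate)", "truck_at(t2,whs1)"]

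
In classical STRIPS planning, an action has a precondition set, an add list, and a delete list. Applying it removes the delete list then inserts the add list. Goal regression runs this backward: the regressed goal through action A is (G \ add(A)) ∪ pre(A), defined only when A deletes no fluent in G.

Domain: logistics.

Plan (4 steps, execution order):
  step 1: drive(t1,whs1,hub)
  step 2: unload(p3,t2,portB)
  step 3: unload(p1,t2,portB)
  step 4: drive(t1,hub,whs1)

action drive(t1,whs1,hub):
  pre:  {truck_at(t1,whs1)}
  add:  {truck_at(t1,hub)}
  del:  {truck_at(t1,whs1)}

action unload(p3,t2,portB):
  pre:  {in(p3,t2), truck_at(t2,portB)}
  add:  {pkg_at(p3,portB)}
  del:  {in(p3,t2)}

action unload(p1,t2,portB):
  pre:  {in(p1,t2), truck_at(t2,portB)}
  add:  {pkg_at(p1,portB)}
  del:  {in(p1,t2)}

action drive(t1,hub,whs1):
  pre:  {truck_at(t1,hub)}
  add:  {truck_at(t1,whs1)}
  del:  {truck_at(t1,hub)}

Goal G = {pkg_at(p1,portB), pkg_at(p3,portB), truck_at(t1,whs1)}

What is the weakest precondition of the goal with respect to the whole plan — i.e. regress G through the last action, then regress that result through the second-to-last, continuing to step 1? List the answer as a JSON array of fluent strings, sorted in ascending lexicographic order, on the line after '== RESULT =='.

Regress step by step:
  through step 4 (drive(t1,hub,whs1)): drop {truck_at(t1,whs1)}, keep {pkg_at(p1,portB), pkg_at(p3,portB)}, require {truck_at(t1,hub)}
    → {pkg_at(p1,portB), pkg_at(p3,portB), truck_at(t1,hub)}
  through step 3 (unload(p1,t2,portB)): drop {pkg_at(p1,portB)}, keep {pkg_at(p3,portB), truck_at(t1,hub)}, require {in(p1,t2), truck_at(t2,portB)}
    → {in(p1,t2), pkg_at(p3,portB), truck_at(t1,hub), truck_at(t2,portB)}
  through step 2 (unload(p3,t2,portB)): drop {pkg_at(p3,portB)}, keep {in(p1,t2), truck_at(t1,hub), truck_at(t2,portB)}, require {in(p3,t2), truck_at(t2,portB)}
    → {in(p1,t2), in(p3,t2), truck_at(t1,hub), truck_at(t2,portB)}
  through step 1 (drive(t1,whs1,hub)): drop {truck_at(t1,hub)}, keep {in(p1,t2), in(p3,t2), truck_at(t2,portB)}, require {truck_at(t1,whs1)}
    → {in(p1,t2), in(p3,t2), truck_at(t1,whs1), truck_at(t2,portB)}

== RESULT ==
["in(p1,t2)", "in(p3,t2)", "truck_at(t1,whs1)", "truck_at(t2,portB)"]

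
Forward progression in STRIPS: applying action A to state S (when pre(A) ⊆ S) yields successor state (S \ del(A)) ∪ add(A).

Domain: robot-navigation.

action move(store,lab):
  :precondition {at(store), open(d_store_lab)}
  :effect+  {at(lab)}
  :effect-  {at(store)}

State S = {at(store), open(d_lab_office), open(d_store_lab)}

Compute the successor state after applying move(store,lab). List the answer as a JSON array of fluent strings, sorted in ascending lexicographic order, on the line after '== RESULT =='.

Compute (S \ del) ∪ add:
  pre ⊆ S: {at(store), open(d_store_lab)} ⊆ S  — applicable
  S \ del = {open(d_lab_office), open(d_store_lab)}
  ∪ add   = {at(lab), open(d_lab_office), open(d_store_lab)}

== RESULT ==
["at(lab)", "open(d_lab_office)", "open(d_store_lab)"]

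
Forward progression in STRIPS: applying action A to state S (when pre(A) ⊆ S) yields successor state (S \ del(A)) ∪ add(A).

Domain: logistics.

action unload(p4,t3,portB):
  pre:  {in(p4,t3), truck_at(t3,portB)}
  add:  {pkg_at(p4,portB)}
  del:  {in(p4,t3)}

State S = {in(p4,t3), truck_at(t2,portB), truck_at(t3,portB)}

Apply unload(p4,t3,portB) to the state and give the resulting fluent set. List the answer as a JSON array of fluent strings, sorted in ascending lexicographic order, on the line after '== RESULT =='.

Compute (S \ del) ∪ add:
  pre ⊆ S: {in(p4,t3), truck_at(t3,portB)} ⊆ S  — applicable
  S \ del = {truck_at(t2,portB), truck_at(t3,portB)}
  ∪ add   = {pkg_at(p4,portB), truck_at(t2,portB), truck_at(t3,portB)}

== RESULT ==
["pkg_at(p4,portB)", "truck_at(t2,portB)", "truck_at(t3,portB)"]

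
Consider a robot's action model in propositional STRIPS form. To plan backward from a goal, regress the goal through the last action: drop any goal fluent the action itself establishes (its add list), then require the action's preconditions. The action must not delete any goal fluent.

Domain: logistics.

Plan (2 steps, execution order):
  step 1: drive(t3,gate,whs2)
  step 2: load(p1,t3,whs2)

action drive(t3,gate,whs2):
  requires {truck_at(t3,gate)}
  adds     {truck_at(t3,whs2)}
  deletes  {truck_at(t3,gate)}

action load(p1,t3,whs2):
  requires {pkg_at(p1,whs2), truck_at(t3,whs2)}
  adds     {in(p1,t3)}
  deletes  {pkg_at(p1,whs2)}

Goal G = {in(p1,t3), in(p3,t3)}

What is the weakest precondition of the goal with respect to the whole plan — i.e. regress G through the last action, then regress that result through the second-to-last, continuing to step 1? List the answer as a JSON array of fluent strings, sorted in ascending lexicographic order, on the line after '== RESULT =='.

Work backward from the goal:
  through step 2 (load(p1,t3,whs2)): drop {in(p1,t3)}, keep {in(p3,t3)}, require {pkg_at(p1,whs2), truck_at(t3,whs2)}
    → {in(p3,t3), pkg_at(p1,whs2), truck_at(t3,whs2)}
  through step 1 (drive(t3,gate,whs2)): drop {truck_at(t3,whs2)}, keep {in(p3,t3), pkg_at(p1,whs2)}, require {truck_at(t3,gate)}
    → {in(p3,t3), pkg_at(p1,whs2), truck_at(t3,gate)}

== RESULT ==
["in(p3,t3)", "pkg_at(p1,whs2)", "truck_at(t3,gate)"]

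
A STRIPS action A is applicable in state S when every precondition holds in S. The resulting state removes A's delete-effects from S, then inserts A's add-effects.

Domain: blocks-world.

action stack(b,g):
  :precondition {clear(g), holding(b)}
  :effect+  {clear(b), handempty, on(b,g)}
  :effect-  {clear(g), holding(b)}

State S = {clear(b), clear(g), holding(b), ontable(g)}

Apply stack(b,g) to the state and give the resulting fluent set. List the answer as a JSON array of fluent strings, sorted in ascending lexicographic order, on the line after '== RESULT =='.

Progress:
  pre ⊆ S: {clear(g), holding(b)} ⊆ S  — applicable
  S \ del = {clear(b), ontable(g)}
  ∪ add   = {clear(b), handempty, on(b,g), ontable(g)}

== RESULT ==
["clear(b)", "handempty", "on(b,g)", "ontable(g)"]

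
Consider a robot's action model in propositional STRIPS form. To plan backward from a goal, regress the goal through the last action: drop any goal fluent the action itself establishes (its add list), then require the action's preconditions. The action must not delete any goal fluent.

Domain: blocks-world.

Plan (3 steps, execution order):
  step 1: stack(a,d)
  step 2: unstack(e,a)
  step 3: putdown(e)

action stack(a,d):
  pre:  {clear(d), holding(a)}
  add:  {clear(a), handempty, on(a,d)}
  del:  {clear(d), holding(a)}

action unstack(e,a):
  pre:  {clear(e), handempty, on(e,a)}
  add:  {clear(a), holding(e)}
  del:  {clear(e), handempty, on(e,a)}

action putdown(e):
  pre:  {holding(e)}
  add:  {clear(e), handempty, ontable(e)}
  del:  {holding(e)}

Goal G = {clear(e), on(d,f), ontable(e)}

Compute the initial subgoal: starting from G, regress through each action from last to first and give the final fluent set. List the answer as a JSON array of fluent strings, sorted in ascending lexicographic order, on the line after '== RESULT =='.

Regress step by step:
  through step 3 (putdown(e)): drop {clear(e), ontable(e)}, keep {on(d,f)}, require {holding(e)}
    → {holding(e), on(d,f)}
  through step 2 (unstack(e,a)): drop {holding(e)}, keep {on(d,f)}, require {clear(e), handempty, on(e,a)}
    → {clear(e), handempty, on(d,f), on(e,a)}
  through step 1 (stack(a,d)): drop {handempty}, keep {clear(e), on(d,f), on(e,a)}, require {clear(d), holding(a)}
    → {clear(d), clear(e), holding(a), on(d,f), on(e,a)}

== RESULT ==
["clear(d)", "clear(e)", "holding(a)", "on(d,f)", "on(e,a)"]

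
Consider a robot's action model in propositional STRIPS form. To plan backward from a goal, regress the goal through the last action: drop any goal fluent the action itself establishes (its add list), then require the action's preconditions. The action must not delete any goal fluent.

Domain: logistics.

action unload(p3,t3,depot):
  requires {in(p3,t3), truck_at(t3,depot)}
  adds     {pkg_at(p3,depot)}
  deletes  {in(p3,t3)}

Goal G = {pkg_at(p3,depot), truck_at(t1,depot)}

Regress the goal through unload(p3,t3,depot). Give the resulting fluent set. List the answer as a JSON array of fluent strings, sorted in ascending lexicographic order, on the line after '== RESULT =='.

Regress:
  G ∩ del = {}  (empty — regression defined)
  G \ add = {pkg_at(p3,depot), truck_at(t1,depot)} \ {pkg_at(p3,depot)} = {truck_at(t1,depot)}
  ∪ pre   = {truck_at(t1,depot)} ∪ {in(p3,t3), truck_at(t3,depot)}
          = {in(p3,t3), truck_at(t1,depot), truck_at(t3,depot)}

== RESULT ==
["in(p3,t3)", "truck_at(t1,depot)", "truck_at(t3,depot)"]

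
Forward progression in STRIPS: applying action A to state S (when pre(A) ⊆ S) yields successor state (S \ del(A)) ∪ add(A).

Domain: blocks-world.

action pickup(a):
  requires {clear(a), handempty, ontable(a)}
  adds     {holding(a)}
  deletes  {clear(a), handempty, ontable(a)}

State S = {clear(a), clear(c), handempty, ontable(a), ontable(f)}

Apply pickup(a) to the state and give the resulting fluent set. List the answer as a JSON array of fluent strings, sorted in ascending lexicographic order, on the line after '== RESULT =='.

Compute (S \ del) ∪ add:
  pre ⊆ S: {clear(a), handempty, ontable(a)} ⊆ S  — applicable
  S \ del = {clear(c), ontable(f)}
  ∪ add   = {clear(c), holding(a), ontable(f)}

== RESULT ==
["clear(c)", "holding(a)", "ontable(f)"]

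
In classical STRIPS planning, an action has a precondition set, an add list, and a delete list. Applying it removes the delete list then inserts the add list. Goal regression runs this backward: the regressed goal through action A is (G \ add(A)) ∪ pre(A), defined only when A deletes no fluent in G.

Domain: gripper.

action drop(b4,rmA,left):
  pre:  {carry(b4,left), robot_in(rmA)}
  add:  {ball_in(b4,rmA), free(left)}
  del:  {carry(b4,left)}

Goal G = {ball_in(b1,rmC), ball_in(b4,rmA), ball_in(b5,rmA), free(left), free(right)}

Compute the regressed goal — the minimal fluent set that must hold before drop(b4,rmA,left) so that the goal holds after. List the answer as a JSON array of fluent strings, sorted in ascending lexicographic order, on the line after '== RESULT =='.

Regress:
  G ∩ del = {}  (empty — regression defined)
  G \ add = {ball_in(b1,rmC), ball_in(b4,rmA), ball_in(b5,rmA), free(left), free(right)} \ {ball_in(b4,rmA), free(left)} = {ball_in(b1,rmC), ball_in(b5,rmA), free(right)}
  ∪ pre   = {ball_in(b1,rmC), ball_in(b5,rmA), free(right)} ∪ {carry(b4,left), robot_in(rmA)}
          = {ball_in(b1,rmC), ball_in(b5,rmA), carry(b4,left), free(right), robot_in(rmA)}

== RESULT ==
["ball_in(b1,rmC)", "ball_in(b5,rmA)", "carry(b4,left)", "free(right)", "robot_in(rmA)"]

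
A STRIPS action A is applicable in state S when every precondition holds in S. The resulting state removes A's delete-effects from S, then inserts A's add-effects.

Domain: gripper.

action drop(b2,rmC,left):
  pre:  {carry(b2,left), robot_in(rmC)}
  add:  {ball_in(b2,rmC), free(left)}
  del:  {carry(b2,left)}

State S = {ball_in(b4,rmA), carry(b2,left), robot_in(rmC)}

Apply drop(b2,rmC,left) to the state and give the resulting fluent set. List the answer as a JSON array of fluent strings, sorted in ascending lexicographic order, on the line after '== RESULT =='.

Compute (S \ del) ∪ add:
  pre ⊆ S: {carry(b2,left), robot_in(rmC)} ⊆ S  — applicable
  S \ del = {ball_in(b4,rmA), robot_in(rmC)}
  ∪ add   = {ball_in(b2,rmC), ball_in(b4,rmA), free(left), robot_in(rmC)}

== RESULT ==
["ball_in(b2,rmC)", "ball_in(b4,rmA)", "free(left)", "robot_in(rmC)"]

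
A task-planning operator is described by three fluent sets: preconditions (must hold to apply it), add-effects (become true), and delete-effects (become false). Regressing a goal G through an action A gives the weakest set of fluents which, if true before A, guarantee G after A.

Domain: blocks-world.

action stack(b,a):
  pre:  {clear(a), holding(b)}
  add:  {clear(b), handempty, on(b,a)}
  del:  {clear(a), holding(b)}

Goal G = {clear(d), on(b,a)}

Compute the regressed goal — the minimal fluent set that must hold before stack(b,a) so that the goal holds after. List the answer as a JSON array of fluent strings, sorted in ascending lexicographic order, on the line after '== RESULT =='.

Regress:
  G ∩ del = {}  (empty — regression defined)
  G \ add = {clear(d), on(b,a)} \ {clear(b), handempty, on(b,a)} = {clear(d)}
  ∪ pre   = {clear(d)} ∪ {clear(a), holding(b)}
          = {clear(a), clear(d), holding(b)}

== RESULT ==
["clear(a)", "clear(d)", "holding(b)"]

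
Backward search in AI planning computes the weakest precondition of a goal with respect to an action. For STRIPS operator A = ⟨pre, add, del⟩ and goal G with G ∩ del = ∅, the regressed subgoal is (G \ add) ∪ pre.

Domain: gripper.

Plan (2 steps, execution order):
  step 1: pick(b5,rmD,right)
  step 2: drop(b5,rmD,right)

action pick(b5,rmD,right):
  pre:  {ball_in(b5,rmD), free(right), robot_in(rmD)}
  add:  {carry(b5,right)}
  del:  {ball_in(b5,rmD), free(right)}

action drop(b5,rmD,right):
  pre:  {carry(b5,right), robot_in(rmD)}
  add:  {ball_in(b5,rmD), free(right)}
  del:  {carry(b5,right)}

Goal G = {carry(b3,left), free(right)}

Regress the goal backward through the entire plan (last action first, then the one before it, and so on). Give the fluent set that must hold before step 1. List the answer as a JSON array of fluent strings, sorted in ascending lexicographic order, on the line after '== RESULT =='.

Regress step by step:
  through step 2 (drop(b5,rmD,right)): drop {free(right)}, keep {carry(b3,left)}, require {carry(b5,right), robot_in(rmD)}
    → {carry(b3,left), carry(b5,right), robot_in(rmD)}
  through step 1 (pick(b5,rmD,right)): drop {carry(b5,right)}, keep {carry(b3,left), robot_in(rmD)}, require {ball_in(b5,rmD), free(right), robot_in(rmD)}
    → {ball_in(b5,rmD), carry(b3,left), free(right), robot_in(rmD)}

== RESULT ==
["ball_in(b5,rmD)", "carry(b3,left)", "free(right)", "robot_in(rmD)"]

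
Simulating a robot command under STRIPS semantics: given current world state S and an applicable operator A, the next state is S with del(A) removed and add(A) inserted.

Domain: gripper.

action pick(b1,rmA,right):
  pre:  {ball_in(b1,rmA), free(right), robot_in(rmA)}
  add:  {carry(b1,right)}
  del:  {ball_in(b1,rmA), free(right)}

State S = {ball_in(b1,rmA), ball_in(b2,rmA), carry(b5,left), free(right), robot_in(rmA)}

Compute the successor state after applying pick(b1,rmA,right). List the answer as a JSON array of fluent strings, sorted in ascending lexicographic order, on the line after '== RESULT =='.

Compute (S \ del) ∪ add:
  pre ⊆ S: {ball_in(b1,rmA), free(right), robot_in(rmA)} ⊆ S  — applicable
  S \ del = {ball_in(b2,rmA), carry(b5,left), robot_in(rmA)}
  ∪ add   = {ball_in(b2,rmA), carry(b1,right), carry(b5,left), robot_in(rmA)}

== RESULT ==
["ball_in(b2,rmA)", "carry(b1,right)", "carry(b5,left)", "robot_in(rmA)"]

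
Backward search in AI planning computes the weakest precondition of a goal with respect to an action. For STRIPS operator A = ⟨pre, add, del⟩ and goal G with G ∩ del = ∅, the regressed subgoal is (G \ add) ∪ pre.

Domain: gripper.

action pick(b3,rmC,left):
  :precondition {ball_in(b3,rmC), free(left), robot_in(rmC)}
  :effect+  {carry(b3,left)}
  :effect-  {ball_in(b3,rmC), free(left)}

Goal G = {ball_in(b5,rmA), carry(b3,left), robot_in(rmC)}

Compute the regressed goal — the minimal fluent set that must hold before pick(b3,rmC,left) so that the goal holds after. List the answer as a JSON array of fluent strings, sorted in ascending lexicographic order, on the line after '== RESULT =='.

Regress:
  G ∩ del = {}  (empty — regression defined)
  G \ add = {ball_in(b5,rmA), carry(b3,left), robot_in(rmC)} \ {carry(b3,left)} = {ball_in(b5,rmA), robot_in(rmC)}
  ∪ pre   = {ball_in(b5,rmA), robot_in(rmC)} ∪ {ball_in(b3,rmC), free(left), robot_in(rmC)}
          = {ball_in(b3,rmC), ball_in(b5,rmA), free(left), robot_in(rmC)}

== RESULT ==
["ball_in(b3,rmC)", "ball_in(b5,rmA)", "free(left)", "robot_in(rmC)"]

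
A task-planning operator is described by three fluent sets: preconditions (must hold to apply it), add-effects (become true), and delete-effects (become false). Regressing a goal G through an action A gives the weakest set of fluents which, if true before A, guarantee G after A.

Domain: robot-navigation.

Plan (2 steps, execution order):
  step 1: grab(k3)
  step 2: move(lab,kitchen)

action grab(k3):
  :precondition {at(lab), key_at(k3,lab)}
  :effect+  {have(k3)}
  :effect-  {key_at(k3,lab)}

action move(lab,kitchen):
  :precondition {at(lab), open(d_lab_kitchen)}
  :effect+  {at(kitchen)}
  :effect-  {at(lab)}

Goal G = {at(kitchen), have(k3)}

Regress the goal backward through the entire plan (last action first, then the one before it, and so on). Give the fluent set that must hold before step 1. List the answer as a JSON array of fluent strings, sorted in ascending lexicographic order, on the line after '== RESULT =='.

Work backward from the goal:
  through step 2 (move(lab,kitchen)): drop {at(kitchen)}, keep {have(k3)}, require {at(lab), open(d_lab_kitchen)}
    → {at(lab), have(k3), open(d_lab_kitchen)}
  through step 1 (grab(k3)): drop {have(k3)}, keep {at(lab), open(d_lab_kitchen)}, require {at(lab), key_at(k3,lab)}
    → {at(lab), key_at(k3,lab), open(d_lab_kitchen)}

== RESULT ==
["at(lab)", "key_at(k3,lab)", "open(d_lab_kitchen)"]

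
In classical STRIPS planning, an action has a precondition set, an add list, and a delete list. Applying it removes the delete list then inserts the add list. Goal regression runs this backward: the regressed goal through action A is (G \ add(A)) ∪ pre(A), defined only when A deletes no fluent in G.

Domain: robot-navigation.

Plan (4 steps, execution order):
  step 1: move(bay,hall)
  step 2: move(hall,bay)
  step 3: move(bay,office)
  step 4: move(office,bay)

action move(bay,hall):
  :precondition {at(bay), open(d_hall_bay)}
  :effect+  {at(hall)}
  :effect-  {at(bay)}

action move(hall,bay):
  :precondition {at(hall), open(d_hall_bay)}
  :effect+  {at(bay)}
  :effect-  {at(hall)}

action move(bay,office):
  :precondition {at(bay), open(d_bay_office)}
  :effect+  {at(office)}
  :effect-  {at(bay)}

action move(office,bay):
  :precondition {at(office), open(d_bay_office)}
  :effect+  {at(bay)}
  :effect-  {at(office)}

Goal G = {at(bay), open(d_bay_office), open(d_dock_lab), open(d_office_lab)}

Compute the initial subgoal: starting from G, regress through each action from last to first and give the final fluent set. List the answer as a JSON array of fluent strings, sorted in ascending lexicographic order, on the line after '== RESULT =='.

Work backward from the goal:
  through step 4 (move(office,bay)): drop {at(bay)}, keep {open(d_bay_office), open(d_dock_lab), open(d_office_lab)}, require {at(office), open(d_bay_office)}
    → {at(office), open(d_bay_office), open(d_dock_lab), open(d_office_lab)}
  through step 3 (move(bay,office)): drop {at(office)}, keep {open(d_bay_office), open(d_dock_lab), open(d_office_lab)}, require {at(bay), open(d_bay_office)}
    → {at(bay), open(d_bay_office), open(d_dock_lab), open(d_office_lab)}
  through step 2 (move(hall,bay)): drop {at(bay)}, keep {open(d_bay_office), open(d_dock_lab), open(d_office_lab)}, require {at(hall), open(d_hall_bay)}
    → {at(hall), open(d_bay_office), open(d_dock_lab), open(d_hall_bay), open(d_office_lab)}
  through step 1 (move(bay,hall)): drop {at(hall)}, keep {open(d_bay_office), open(d_dock_lab), open(d_hall_bay), open(d_office_lab)}, require {at(bay), open(d_hall_bay)}
    → {at(bay), open(d_bay_office), open(d_dock_lab), open(d_hall_bay), open(d_office_lab)}

== RESULT ==
["at(bay)", "open(d_bay_office)", "open(d_dock_lab)", "open(d_hall_bay)", "open(d_office_lab)"]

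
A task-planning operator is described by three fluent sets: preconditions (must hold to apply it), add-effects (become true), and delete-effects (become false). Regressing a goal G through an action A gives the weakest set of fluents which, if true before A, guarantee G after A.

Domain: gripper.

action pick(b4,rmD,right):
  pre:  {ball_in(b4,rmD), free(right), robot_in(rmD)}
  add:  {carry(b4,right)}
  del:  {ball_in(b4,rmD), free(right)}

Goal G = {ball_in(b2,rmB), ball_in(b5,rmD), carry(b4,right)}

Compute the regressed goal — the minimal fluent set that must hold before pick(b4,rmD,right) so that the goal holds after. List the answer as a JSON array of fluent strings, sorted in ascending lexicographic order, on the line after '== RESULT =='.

Compute (G \ add) ∪ pre:
  G ∩ del = {}  (empty — regression defined)
  G \ add = {ball_in(b2,rmB), ball_in(b5,rmD), carry(b4,right)} \ {carry(b4,right)} = {ball_in(b2,rmB), ball_in(b5,rmD)}
  ∪ pre   = {ball_in(b2,rmB), ball_in(b5,rmD)} ∪ {ball_in(b4,rmD), free(right), robot_in(rmD)}
          = {ball_in(b2,rmB), ball_in(b4,rmD), ball_in(b5,rmD), free(right), robot_in(rmD)}

== RESULT ==
["ball_in(b2,rmB)", "ball_in(b4,rmD)", "ball_in(b5,rmD)", "free(right)", "robot_in(rmD)"]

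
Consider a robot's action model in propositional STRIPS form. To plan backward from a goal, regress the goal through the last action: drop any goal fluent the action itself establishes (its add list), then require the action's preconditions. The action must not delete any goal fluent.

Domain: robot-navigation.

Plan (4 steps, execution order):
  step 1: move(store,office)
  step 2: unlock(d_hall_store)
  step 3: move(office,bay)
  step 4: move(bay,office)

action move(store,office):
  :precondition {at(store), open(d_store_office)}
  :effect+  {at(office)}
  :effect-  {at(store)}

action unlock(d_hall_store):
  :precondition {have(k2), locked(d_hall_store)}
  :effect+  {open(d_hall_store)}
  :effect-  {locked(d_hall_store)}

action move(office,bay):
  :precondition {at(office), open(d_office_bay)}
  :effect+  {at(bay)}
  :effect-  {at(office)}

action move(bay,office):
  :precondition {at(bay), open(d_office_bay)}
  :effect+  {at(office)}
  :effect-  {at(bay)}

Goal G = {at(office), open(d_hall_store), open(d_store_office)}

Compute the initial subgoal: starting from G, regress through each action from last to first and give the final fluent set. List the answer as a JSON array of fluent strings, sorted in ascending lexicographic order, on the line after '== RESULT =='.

Regress step by step:
  through step 4 (move(bay,office)): drop {at(office)}, keep {open(d_hall_store), open(d_store_office)}, require {at(bay), open(d_office_bay)}
    → {at(bay), open(d_hall_store), open(d_office_bay), open(d_store_office)}
  through step 3 (move(office,bay)): drop {at(bay)}, keep {open(d_hall_store), open(d_office_bay), open(d_store_office)}, require {at(office), open(d_office_bay)}
    → {at(office), open(d_hall_store), open(d_office_bay), open(d_store_office)}
  through step 2 (unlock(d_hall_store)): drop {open(d_hall_store)}, keep {at(office), open(d_office_bay), open(d_store_office)}, require {have(k2), locked(d_hall_store)}
    → {at(office), have(k2), locked(d_hall_store), open(d_office_bay), open(d_store_office)}
  through step 1 (move(store,office)): drop {at(office)}, keep {have(k2), locked(d_hall_store), open(d_office_bay), open(d_store_office)}, require {at(store), open(d_store_office)}
    → {at(store), have(k2), locked(d_hall_store), open(d_office_bay), open(d_store_office)}

== RESULT ==
["at(store)", "have(k2)", "locked(d_hall_store)", "open(d_office_bay)", "open(d_store_office)"]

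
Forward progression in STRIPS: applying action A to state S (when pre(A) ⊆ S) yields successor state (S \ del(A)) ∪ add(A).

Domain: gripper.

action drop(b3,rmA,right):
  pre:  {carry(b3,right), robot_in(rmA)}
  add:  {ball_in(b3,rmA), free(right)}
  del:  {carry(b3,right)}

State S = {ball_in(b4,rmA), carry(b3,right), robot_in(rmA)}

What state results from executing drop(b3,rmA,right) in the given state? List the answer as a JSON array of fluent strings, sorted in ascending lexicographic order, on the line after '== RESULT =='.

Progress:
  pre ⊆ S: {carry(b3,right), robot_in(rmA)} ⊆ S  — applicable
  S \ del = {ball_in(b4,rmA), robot_in(rmA)}
  ∪ add   = {ball_in(b3,rmA), ball_in(b4,rmA), free(right), robot_in(rmA)}

== RESULT ==
["ball_in(b3,rmA)", "ball_in(b4,rmA)", "free(right)", "robot_in(rmA)"]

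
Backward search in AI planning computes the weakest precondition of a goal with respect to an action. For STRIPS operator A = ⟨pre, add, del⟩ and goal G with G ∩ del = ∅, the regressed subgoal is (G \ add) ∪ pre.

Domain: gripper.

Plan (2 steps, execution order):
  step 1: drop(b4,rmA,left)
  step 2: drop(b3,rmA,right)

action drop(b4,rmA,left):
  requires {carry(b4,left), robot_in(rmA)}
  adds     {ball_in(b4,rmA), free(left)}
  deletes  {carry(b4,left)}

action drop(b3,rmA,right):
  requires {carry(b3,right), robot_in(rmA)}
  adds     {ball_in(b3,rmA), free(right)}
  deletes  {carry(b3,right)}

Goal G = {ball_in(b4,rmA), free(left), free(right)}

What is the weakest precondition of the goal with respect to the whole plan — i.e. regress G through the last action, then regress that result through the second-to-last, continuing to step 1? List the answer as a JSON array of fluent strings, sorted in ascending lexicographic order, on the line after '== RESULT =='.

Work backward from the goal:
  through step 2 (drop(b3,rmA,right)): drop {free(right)}, keep {ball_in(b4,rmA), free(left)}, require {carry(b3,right), robot_in(rmA)}
    → {ball_in(b4,rmA), carry(b3,right), free(left), robot_in(rmA)}
  through step 1 (drop(b4,rmA,left)): drop {ball_in(b4,rmA), free(left)}, keep {carry(b3,right), robot_in(rmA)}, require {carry(b4,left), robot_in(rmA)}
    → {carry(b3,right), carry(b4,left), robot_in(rmA)}

== RESULT ==
["carry(b3,right)", "carry(b4,left)", "robot_in(rmA)"]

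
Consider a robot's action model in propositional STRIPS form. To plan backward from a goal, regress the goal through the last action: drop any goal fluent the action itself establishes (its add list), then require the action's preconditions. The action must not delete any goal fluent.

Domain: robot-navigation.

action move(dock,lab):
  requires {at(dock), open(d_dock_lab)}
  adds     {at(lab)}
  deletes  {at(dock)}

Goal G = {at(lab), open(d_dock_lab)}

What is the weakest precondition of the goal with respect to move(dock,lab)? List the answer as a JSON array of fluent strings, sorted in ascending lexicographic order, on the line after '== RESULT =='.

Compute (G \ add) ∪ pre:
  G ∩ del = {}  (empty — regression defined)
  G \ add = {at(lab), open(d_dock_lab)} \ {at(lab)} = {open(d_dock_lab)}
  ∪ pre   = {open(d_dock_lab)} ∪ {at(dock), open(d_dock_lab)}
          = {at(dock), open(d_dock_lab)}

== RESULT ==
["at(dock)", "open(d_dock_lab)"]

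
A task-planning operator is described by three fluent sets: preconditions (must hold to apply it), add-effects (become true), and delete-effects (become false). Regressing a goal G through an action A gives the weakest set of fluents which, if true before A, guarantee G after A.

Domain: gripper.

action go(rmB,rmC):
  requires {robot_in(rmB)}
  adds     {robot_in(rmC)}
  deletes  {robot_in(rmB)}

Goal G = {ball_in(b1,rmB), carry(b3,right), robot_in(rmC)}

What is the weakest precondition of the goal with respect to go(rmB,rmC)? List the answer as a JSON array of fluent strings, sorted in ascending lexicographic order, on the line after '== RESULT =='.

Regress:
  G ∩ del = {}  (empty — regression defined)
  G \ add = {ball_in(b1,rmB), carry(b3,right), robot_in(rmC)} \ {robot_in(rmC)} = {ball_in(b1,rmB), carry(b3,right)}
  ∪ pre   = {ball_in(b1,rmB), carry(b3,right)} ∪ {robot_in(rmB)}
          = {ball_in(b1,rmB), carry(b3,right), robot_in(rmB)}

== RESULT ==
["ball_in(b1,rmB)", "carry(b3,right)", "robot_in(rmB)"]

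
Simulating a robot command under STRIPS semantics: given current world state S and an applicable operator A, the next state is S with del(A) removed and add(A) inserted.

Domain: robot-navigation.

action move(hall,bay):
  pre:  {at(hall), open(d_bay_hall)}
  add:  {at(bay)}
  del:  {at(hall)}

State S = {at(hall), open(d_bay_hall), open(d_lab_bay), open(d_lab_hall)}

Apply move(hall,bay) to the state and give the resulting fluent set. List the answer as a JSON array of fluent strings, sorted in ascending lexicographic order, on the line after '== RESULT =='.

Compute (S \ del) ∪ add:
  pre ⊆ S: {at(hall), open(d_bay_hall)} ⊆ S  — applicable
  S \ del = {open(d_bay_hall), open(d_lab_bay), open(d_lab_hall)}
  ∪ add   = {at(bay), open(d_bay_hall), open(d_lab_bay), open(d_lab_hall)}

== RESULT ==
["at(bay)", "open(d_bay_hall)", "open(d_lab_bay)", "open(d_lab_hall)"]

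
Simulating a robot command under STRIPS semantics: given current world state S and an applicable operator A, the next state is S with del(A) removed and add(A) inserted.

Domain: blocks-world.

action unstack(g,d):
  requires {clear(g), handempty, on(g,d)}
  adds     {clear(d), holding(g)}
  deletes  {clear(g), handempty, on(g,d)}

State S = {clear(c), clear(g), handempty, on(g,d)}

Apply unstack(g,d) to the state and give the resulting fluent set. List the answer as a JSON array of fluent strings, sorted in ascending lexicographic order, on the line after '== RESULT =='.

Compute (S \ del) ∪ add:
  pre ⊆ S: {clear(g), handempty, on(g,d)} ⊆ S  — applicable
  S \ del = {clear(c)}
  ∪ add   = {clear(c), clear(d), holding(g)}

== RESULT ==
["clear(c)", "clear(d)", "holding(g)"]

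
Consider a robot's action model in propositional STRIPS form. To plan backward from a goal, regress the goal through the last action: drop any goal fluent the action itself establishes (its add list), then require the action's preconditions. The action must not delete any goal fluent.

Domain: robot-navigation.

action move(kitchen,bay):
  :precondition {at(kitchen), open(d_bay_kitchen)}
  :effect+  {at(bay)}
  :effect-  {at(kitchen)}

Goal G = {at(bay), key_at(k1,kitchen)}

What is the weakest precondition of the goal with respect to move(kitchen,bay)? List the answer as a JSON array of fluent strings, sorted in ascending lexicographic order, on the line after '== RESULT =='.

Regress:
  G ∩ del = {}  (empty — regression defined)
  G \ add = {at(bay), key_at(k1,kitchen)} \ {at(bay)} = {key_at(k1,kitchen)}
  ∪ pre   = {key_at(k1,kitchen)} ∪ {at(kitchen), open(d_bay_kitchen)}
          = {at(kitchen), key_at(k1,kitchen), open(d_bay_kitchen)}

== RESULT ==
["at(kitchen)", "key_at(k1,kitchen)", "open(d_bay_kitchen)"]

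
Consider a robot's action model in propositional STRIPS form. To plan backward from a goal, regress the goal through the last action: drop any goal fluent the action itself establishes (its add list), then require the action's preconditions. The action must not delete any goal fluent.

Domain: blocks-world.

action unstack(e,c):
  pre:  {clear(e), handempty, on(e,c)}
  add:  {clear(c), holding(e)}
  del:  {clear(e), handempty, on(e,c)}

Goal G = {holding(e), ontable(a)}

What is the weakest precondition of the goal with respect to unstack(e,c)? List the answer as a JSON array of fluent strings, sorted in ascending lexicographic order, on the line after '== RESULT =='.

Regress:
  G ∩ del = {}  (empty — regression defined)
  G \ add = {holding(e), ontable(a)} \ {clear(c), holding(e)} = {ontable(a)}
  ∪ pre   = {ontable(a)} ∪ {clear(e), handempty, on(e,c)}
          = {clear(e), handempty, on(e,c), ontable(a)}

== RESULT ==
["clear(e)", "handempty", "on(e,c)", "ontable(a)"]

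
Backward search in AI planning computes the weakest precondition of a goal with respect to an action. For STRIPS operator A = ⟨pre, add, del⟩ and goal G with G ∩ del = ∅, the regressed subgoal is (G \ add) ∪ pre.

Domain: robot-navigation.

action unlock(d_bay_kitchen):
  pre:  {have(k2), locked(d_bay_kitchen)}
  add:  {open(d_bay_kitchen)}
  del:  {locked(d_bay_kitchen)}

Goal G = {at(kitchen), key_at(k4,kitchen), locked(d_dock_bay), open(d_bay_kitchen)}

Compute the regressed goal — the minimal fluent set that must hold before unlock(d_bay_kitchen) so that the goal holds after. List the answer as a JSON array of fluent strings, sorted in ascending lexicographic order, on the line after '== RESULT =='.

Regress:
  G ∩ del = {}  (empty — regression defined)
  G \ add = {at(kitchen), key_at(k4,kitchen), locked(d_dock_bay), open(d_bay_kitchen)} \ {open(d_bay_kitchen)} = {at(kitchen), key_at(k4,kitchen), locked(d_dock_bay)}
  ∪ pre   = {at(kitchen), key_at(k4,kitchen), locked(d_dock_bay)} ∪ {have(k2), locked(d_bay_kitchen)}
          = {at(kitchen), have(k2), key_at(k4,kitchen), locked(d_bay_kitchen), locked(d_dock_bay)}

== RESULT ==
["at(kitchen)", "have(k2)", "key_at(k4,kitchen)", "locked(d_bay_kitchen)", "locked(d_dock_bay)"]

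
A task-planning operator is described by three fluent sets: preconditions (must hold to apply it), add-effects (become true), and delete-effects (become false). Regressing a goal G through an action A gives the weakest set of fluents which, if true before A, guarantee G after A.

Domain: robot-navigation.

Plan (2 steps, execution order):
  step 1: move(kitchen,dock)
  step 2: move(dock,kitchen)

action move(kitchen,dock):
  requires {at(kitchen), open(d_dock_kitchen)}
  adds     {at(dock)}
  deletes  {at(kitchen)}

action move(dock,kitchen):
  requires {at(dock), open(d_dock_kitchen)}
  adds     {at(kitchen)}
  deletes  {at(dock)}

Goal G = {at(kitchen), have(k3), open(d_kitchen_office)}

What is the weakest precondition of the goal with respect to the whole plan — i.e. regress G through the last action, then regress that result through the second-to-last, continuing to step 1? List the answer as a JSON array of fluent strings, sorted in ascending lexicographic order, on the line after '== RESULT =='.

Regress step by step:
  through step 2 (move(dock,kitchen)): drop {at(kitchen)}, keep {have(k3), open(d_kitchen_office)}, require {at(dock), open(d_dock_kitchen)}
    → {at(dock), have(k3), open(d_dock_kitchen), open(d_kitchen_office)}
  through step 1 (move(kitchen,dock)): drop {at(dock)}, keep {have(k3), open(d_dock_kitchen), open(d_kitchen_office)}, require {at(kitchen), open(d_dock_kitchen)}
    → {at(kitchen), have(k3), open(d_dock_kitchen), open(d_kitchen_office)}

== RESULT ==
["at(kitchen)", "have(k3)", "open(d_dock_kitchen)", "open(d_kitchen_office)"]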